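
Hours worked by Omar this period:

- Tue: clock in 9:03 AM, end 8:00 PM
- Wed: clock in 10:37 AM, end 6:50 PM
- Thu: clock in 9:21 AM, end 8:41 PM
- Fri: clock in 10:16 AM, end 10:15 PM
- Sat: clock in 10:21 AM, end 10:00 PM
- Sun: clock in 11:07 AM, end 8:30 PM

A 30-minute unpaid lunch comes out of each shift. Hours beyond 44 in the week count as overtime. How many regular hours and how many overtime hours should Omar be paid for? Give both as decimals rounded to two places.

Regular 44.00 hours, overtime 16.52 hours

Tue: 9:03 AM–8:00 PM = 10 h 57 min; less 30 min break → 10 h 27 min
Wed: 10:37 AM–6:50 PM = 8 h 13 min; less 30 min break → 7 h 43 min
Thu: 9:21 AM–8:41 PM = 11 h 20 min; less 30 min break → 10 h 50 min
Fri: 10:16 AM–10:15 PM = 11 h 59 min; less 30 min break → 11 h 29 min
Sat: 10:21 AM–10:00 PM = 11 h 39 min; less 30 min break → 11 h 9 min
Sun: 11:07 AM–8:30 PM = 9 h 23 min; less 30 min break → 8 h 53 min
Total worked: 60 h 31 min = 60.52 h.
Threshold 44 h → overtime 16 h 31 min, regular 44 h 0 min.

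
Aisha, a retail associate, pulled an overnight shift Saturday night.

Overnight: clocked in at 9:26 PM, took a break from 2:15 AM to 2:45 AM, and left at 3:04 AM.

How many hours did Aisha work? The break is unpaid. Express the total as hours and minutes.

5 h 8 min

Overnight: 9:26 PM → midnight = 2 h 34 min; midnight → 3:04 AM = 3 h 4 min; span 5 h 38 min; less 30 min break → 5 h 8 min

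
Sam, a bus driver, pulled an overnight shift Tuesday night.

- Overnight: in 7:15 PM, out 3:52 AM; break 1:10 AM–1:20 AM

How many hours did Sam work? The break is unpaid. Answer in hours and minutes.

8 h 27 min

Overnight: 7:15 PM → midnight = 4 h 45 min; midnight → 3:52 AM = 3 h 52 min; span 8 h 37 min; less 10 min break → 8 h 27 min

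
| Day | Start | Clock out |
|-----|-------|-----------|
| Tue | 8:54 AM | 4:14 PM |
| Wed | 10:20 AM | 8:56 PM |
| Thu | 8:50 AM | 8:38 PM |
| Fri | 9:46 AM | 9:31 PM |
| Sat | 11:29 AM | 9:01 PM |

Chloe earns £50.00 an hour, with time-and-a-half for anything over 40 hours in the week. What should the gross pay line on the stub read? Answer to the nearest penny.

Tue: 8:54 AM–4:14 PM = 7 h 20 min
Wed: 10:20 AM–8:56 PM = 10 h 36 min
Thu: 8:50 AM–8:38 PM = 11 h 48 min
Fri: 9:46 AM–9:31 PM = 11 h 45 min
Sat: 11:29 AM–9:01 PM = 9 h 32 min
Total worked: 51 h 1 min = 3061 min.
Regular 40 h 0 min = 2400 min at £50.00/h; overtime 11 h 1 min = 661 min at £75.00/h.
Pay = (2400 × £50.00 + 661 × £75.00) ÷ 60 = £2826.25.

£2826.25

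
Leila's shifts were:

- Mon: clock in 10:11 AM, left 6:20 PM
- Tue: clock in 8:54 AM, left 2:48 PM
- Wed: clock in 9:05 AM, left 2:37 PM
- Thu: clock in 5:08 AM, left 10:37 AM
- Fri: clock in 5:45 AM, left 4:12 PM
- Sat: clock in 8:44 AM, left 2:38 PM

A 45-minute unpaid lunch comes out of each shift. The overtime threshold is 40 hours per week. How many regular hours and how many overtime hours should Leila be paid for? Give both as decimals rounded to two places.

Mon: 10:11 AM–6:20 PM = 8 h 9 min; less 45 min break → 7 h 24 min
Tue: 8:54 AM–2:48 PM = 5 h 54 min; less 45 min break → 5 h 9 min
Wed: 9:05 AM–2:37 PM = 5 h 32 min; less 45 min break → 4 h 47 min
Thu: 5:08 AM–10:37 AM = 5 h 29 min; less 45 min break → 4 h 44 min
Fri: 5:45 AM–4:12 PM = 10 h 27 min; less 45 min break → 9 h 42 min
Sat: 8:44 AM–2:38 PM = 5 h 54 min; less 45 min break → 5 h 9 min
Total worked: 36 h 55 min = 36.92 h.
Threshold 40 h → overtime 0 h 0 min, regular 36 h 55 min.

Regular 36.92 hours, overtime 0.00 hours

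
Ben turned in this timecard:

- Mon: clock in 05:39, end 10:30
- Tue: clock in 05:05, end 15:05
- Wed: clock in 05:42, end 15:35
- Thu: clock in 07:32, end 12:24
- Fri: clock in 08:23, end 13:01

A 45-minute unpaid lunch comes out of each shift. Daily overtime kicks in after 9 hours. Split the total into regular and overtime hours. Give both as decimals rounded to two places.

Regular 30.10 hours, overtime 0.38 hours

Mon: 05:39–10:30 = 4 h 51 min; less 45 min break → 4 h 6 min
Tue: 05:05–15:05 = 10 h 0 min; less 45 min break → 9 h 15 min
Wed: 05:42–15:35 = 9 h 53 min; less 45 min break → 9 h 8 min
Thu: 07:32–12:24 = 4 h 52 min; less 45 min break → 4 h 7 min
Fri: 08:23–13:01 = 4 h 38 min; less 45 min break → 3 h 53 min
Mon reg 4 h 6 min / OT 0 h 0 min; Tue reg 9 h 0 min / OT 0 h 15 min; Wed reg 9 h 0 min / OT 0 h 8 min; Thu reg 4 h 7 min / OT 0 h 0 min; Fri reg 3 h 53 min / OT 0 h 0 min.
Totals: regular 30 h 6 min, overtime 0 h 23 min.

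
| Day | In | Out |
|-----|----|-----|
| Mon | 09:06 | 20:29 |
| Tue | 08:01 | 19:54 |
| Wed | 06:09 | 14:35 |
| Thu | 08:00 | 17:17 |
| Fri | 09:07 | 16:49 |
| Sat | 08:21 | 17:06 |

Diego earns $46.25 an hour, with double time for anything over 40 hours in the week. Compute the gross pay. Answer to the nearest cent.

Mon: 09:06–20:29 = 11 h 23 min
Tue: 08:01–19:54 = 11 h 53 min
Wed: 06:09–14:35 = 8 h 26 min
Thu: 08:00–17:17 = 9 h 17 min
Fri: 09:07–16:49 = 7 h 42 min
Sat: 08:21–17:06 = 8 h 45 min
Total worked: 57 h 26 min = 3446 min.
Regular 40 h 0 min = 2400 min at $46.25/h; overtime 17 h 26 min = 1046 min at $92.50/h.
Pay = (2400 × $46.25 + 1046 × $92.50) ÷ 60 = $3462.58.

$3462.58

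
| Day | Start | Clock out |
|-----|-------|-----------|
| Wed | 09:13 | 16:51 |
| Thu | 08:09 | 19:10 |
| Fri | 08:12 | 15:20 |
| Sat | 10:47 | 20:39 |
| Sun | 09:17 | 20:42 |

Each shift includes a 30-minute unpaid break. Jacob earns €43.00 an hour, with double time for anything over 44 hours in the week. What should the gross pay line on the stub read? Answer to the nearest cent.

Wed: 09:13–16:51 = 7 h 38 min; less 30 min break → 7 h 8 min
Thu: 08:09–19:10 = 11 h 1 min; less 30 min break → 10 h 31 min
Fri: 08:12–15:20 = 7 h 8 min; less 30 min break → 6 h 38 min
Sat: 10:47–20:39 = 9 h 52 min; less 30 min break → 9 h 22 min
Sun: 09:17–20:42 = 11 h 25 min; less 30 min break → 10 h 55 min
Total worked: 44 h 34 min = 2674 min.
Regular 44 h 0 min = 2640 min at €43.00/h; overtime 0 h 34 min = 34 min at €86.00/h.
Pay = (2640 × €43.00 + 34 × €86.00) ÷ 60 = €1940.73.

€1940.73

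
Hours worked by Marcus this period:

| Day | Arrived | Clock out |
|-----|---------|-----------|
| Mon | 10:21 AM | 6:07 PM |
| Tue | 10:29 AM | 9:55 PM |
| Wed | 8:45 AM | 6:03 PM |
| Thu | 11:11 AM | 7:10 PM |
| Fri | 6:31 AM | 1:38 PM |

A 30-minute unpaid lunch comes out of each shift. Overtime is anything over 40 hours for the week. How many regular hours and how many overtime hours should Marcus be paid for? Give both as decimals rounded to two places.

Mon: 10:21 AM–6:07 PM = 7 h 46 min; less 30 min break → 7 h 16 min
Tue: 10:29 AM–9:55 PM = 11 h 26 min; less 30 min break → 10 h 56 min
Wed: 8:45 AM–6:03 PM = 9 h 18 min; less 30 min break → 8 h 48 min
Thu: 11:11 AM–7:10 PM = 7 h 59 min; less 30 min break → 7 h 29 min
Fri: 6:31 AM–1:38 PM = 7 h 7 min; less 30 min break → 6 h 37 min
Total worked: 41 h 6 min = 41.10 h.
Threshold 40 h → overtime 1 h 6 min, regular 40 h 0 min.

Regular 40.00 hours, overtime 1.10 hours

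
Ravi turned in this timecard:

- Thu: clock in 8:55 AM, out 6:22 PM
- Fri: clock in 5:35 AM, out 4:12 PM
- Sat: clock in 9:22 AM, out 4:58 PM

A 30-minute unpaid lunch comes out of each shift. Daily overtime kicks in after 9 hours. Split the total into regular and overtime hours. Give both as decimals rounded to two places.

Thu: 8:55 AM–6:22 PM = 9 h 27 min; less 30 min break → 8 h 57 min
Fri: 5:35 AM–4:12 PM = 10 h 37 min; less 30 min break → 10 h 7 min
Sat: 9:22 AM–4:58 PM = 7 h 36 min; less 30 min break → 7 h 6 min
Thu reg 8 h 57 min / OT 0 h 0 min; Fri reg 9 h 0 min / OT 1 h 7 min; Sat reg 7 h 6 min / OT 0 h 0 min.
Totals: regular 25 h 3 min, overtime 1 h 7 min.

Regular 25.05 hours, overtime 1.12 hours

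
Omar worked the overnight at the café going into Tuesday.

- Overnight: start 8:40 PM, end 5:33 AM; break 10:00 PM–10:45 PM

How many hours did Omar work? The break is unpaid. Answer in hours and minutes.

Overnight: 8:40 PM → midnight = 3 h 20 min; midnight → 5:33 AM = 5 h 33 min; span 8 h 53 min; less 45 min break → 8 h 8 min

8 h 8 min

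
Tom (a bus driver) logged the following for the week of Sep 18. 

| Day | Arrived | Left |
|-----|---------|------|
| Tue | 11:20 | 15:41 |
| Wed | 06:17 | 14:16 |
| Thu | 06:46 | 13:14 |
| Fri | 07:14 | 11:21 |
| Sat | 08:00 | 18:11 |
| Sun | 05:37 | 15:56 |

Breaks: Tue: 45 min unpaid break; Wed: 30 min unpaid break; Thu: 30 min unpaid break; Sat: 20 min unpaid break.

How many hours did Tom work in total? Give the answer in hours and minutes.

Tue: 11:20–15:41 = 4 h 21 min; less 45 min break → 3 h 36 min
Wed: 06:17–14:16 = 7 h 59 min; less 30 min break → 7 h 29 min
Thu: 06:46–13:14 = 6 h 28 min; less 30 min break → 5 h 58 min
Fri: 07:14–11:21 = 4 h 7 min
Sat: 08:00–18:11 = 10 h 11 min; less 20 min break → 9 h 51 min
Sun: 05:37–15:56 = 10 h 19 min
Total: 3 h 36 min + 7 h 29 min + 5 h 58 min + 4 h 7 min + 9 h 51 min + 10 h 19 min = 41 h 20 min.

41 h 20 min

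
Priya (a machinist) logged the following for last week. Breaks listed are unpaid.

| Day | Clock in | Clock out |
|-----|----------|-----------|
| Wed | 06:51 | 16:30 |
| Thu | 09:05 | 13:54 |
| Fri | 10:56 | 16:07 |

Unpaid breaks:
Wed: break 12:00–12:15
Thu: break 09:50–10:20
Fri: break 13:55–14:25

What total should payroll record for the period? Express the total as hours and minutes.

18 h 24 min

Wed: 06:51–16:30 = 9 h 39 min; less 15 min break → 9 h 24 min
Thu: 09:05–13:54 = 4 h 49 min; less 30 min break → 4 h 19 min
Fri: 10:56–16:07 = 5 h 11 min; less 30 min break → 4 h 41 min
Total: 9 h 24 min + 4 h 19 min + 4 h 41 min = 18 h 24 min.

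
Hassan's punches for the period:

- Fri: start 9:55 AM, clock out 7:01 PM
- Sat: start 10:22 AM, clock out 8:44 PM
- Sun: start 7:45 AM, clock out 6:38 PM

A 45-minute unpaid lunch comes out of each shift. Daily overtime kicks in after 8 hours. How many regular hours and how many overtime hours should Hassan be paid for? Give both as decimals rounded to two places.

Fri: 9:55 AM–7:01 PM = 9 h 6 min; less 45 min break → 8 h 21 min
Sat: 10:22 AM–8:44 PM = 10 h 22 min; less 45 min break → 9 h 37 min
Sun: 7:45 AM–6:38 PM = 10 h 53 min; less 45 min break → 10 h 8 min
Fri reg 8 h 0 min / OT 0 h 21 min; Sat reg 8 h 0 min / OT 1 h 37 min; Sun reg 8 h 0 min / OT 2 h 8 min.
Totals: regular 24 h 0 min, overtime 4 h 6 min.

Regular 24.00 hours, overtime 4.10 hours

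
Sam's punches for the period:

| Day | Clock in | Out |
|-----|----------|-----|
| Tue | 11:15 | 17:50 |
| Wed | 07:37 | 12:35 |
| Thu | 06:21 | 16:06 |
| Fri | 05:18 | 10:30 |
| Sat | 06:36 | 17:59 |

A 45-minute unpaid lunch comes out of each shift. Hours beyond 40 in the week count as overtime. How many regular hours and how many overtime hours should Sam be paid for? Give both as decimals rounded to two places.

Regular 34.13 hours, overtime 0.00 hours

Tue: 11:15–17:50 = 6 h 35 min; less 45 min break → 5 h 50 min
Wed: 07:37–12:35 = 4 h 58 min; less 45 min break → 4 h 13 min
Thu: 06:21–16:06 = 9 h 45 min; less 45 min break → 9 h 0 min
Fri: 05:18–10:30 = 5 h 12 min; less 45 min break → 4 h 27 min
Sat: 06:36–17:59 = 11 h 23 min; less 45 min break → 10 h 38 min
Total worked: 34 h 8 min = 34.13 h.
Threshold 40 h → overtime 0 h 0 min, regular 34 h 8 min.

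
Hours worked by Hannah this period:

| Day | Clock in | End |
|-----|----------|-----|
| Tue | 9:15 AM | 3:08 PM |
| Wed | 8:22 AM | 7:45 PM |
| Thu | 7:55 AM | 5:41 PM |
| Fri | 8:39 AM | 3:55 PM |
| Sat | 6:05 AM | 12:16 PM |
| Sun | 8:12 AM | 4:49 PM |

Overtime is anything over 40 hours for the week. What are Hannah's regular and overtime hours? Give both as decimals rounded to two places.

Regular 40.00 hours, overtime 9.10 hours

Tue: 9:15 AM–3:08 PM = 5 h 53 min
Wed: 8:22 AM–7:45 PM = 11 h 23 min
Thu: 7:55 AM–5:41 PM = 9 h 46 min
Fri: 8:39 AM–3:55 PM = 7 h 16 min
Sat: 6:05 AM–12:16 PM = 6 h 11 min
Sun: 8:12 AM–4:49 PM = 8 h 37 min
Total worked: 49 h 6 min = 49.10 h.
Threshold 40 h → overtime 9 h 6 min, regular 40 h 0 min.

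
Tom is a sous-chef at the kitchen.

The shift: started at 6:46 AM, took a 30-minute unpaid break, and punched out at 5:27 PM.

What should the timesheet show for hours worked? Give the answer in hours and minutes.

The shift: 6:46 AM–5:27 PM = 10 h 41 min; less 30 min break → 10 h 11 min

10 h 11 min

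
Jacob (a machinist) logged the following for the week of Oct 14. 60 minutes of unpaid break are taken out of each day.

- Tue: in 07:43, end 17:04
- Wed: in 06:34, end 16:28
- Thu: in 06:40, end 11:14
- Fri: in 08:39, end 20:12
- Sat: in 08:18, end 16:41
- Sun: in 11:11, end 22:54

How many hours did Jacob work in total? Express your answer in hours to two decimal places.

Tue: 07:43–17:04 = 9 h 21 min; less 60 min break → 8 h 21 min
Wed: 06:34–16:28 = 9 h 54 min; less 60 min break → 8 h 54 min
Thu: 06:40–11:14 = 4 h 34 min; less 60 min break → 3 h 34 min
Fri: 08:39–20:12 = 11 h 33 min; less 60 min break → 10 h 33 min
Sat: 08:18–16:41 = 8 h 23 min; less 60 min break → 7 h 23 min
Sun: 11:11–22:54 = 11 h 43 min; less 60 min break → 10 h 43 min
Total: 8 h 21 min + 8 h 54 min + 3 h 34 min + 10 h 33 min + 7 h 23 min + 10 h 43 min = 49 h 28 min.

49.47 hours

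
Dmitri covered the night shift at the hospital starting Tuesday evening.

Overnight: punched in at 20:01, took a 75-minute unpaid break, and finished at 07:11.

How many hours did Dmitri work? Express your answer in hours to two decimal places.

Overnight: 20:01 → midnight = 3 h 59 min; midnight → 07:11 = 7 h 11 min; span 11 h 10 min; less 75 min break → 9 h 55 min

9.92 hours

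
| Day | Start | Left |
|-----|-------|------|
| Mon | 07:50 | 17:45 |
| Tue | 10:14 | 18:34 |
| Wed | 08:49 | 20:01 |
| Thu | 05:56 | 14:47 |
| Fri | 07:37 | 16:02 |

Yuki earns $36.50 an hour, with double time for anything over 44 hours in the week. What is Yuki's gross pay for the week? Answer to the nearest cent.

Mon: 07:50–17:45 = 9 h 55 min
Tue: 10:14–18:34 = 8 h 20 min
Wed: 08:49–20:01 = 11 h 12 min
Thu: 05:56–14:47 = 8 h 51 min
Fri: 07:37–16:02 = 8 h 25 min
Total worked: 46 h 43 min = 2803 min.
Regular 44 h 0 min = 2640 min at $36.50/h; overtime 2 h 43 min = 163 min at $73.00/h.
Pay = (2640 × $36.50 + 163 × $73.00) ÷ 60 = $1804.32.

$1804.32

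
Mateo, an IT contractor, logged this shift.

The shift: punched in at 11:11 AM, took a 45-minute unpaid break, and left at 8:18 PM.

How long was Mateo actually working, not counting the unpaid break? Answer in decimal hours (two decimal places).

The shift: 11:11 AM–8:18 PM = 9 h 7 min; less 45 min break → 8 h 22 min

8.37 hours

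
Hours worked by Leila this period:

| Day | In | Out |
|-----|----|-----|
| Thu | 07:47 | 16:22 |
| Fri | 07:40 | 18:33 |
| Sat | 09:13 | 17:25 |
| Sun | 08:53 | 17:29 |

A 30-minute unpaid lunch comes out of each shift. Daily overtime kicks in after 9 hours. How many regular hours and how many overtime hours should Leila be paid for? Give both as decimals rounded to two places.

Regular 32.88 hours, overtime 1.38 hours

Thu: 07:47–16:22 = 8 h 35 min; less 30 min break → 8 h 5 min
Fri: 07:40–18:33 = 10 h 53 min; less 30 min break → 10 h 23 min
Sat: 09:13–17:25 = 8 h 12 min; less 30 min break → 7 h 42 min
Sun: 08:53–17:29 = 8 h 36 min; less 30 min break → 8 h 6 min
Thu reg 8 h 5 min / OT 0 h 0 min; Fri reg 9 h 0 min / OT 1 h 23 min; Sat reg 7 h 42 min / OT 0 h 0 min; Sun reg 8 h 6 min / OT 0 h 0 min.
Totals: regular 32 h 53 min, overtime 1 h 23 min.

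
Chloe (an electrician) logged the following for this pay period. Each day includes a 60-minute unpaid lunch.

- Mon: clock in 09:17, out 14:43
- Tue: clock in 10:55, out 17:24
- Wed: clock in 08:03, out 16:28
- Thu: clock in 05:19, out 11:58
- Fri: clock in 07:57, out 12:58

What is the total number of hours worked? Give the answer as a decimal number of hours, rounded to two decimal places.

Mon: 09:17–14:43 = 5 h 26 min; less 60 min break → 4 h 26 min
Tue: 10:55–17:24 = 6 h 29 min; less 60 min break → 5 h 29 min
Wed: 08:03–16:28 = 8 h 25 min; less 60 min break → 7 h 25 min
Thu: 05:19–11:58 = 6 h 39 min; less 60 min break → 5 h 39 min
Fri: 07:57–12:58 = 5 h 1 min; less 60 min break → 4 h 1 min
Total: 4 h 26 min + 5 h 29 min + 7 h 25 min + 5 h 39 min + 4 h 1 min = 27 h 0 min.

27.00 hours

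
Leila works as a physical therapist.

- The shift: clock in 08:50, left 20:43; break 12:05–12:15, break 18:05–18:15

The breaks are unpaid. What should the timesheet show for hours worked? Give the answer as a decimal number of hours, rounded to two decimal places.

11.55 hours

The shift: 08:50–20:43 = 11 h 53 min; less 20 min break → 11 h 33 min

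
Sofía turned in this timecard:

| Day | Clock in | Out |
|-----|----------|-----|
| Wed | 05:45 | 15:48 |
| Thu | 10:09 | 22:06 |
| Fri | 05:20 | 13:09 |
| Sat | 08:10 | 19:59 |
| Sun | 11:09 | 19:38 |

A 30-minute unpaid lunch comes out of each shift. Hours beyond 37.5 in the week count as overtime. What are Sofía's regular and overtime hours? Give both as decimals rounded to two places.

Regular 37.50 hours, overtime 10.12 hours

Wed: 05:45–15:48 = 10 h 3 min; less 30 min break → 9 h 33 min
Thu: 10:09–22:06 = 11 h 57 min; less 30 min break → 11 h 27 min
Fri: 05:20–13:09 = 7 h 49 min; less 30 min break → 7 h 19 min
Sat: 08:10–19:59 = 11 h 49 min; less 30 min break → 11 h 19 min
Sun: 11:09–19:38 = 8 h 29 min; less 30 min break → 7 h 59 min
Total worked: 47 h 37 min = 47.62 h.
Threshold 37.5 h → overtime 10 h 7 min, regular 37 h 30 min.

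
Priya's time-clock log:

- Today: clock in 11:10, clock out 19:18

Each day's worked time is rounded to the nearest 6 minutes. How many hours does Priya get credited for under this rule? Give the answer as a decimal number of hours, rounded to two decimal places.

Today: 11:10–19:18 = 8 h 8 min → rounds to 8 h 6 min

8.10 hours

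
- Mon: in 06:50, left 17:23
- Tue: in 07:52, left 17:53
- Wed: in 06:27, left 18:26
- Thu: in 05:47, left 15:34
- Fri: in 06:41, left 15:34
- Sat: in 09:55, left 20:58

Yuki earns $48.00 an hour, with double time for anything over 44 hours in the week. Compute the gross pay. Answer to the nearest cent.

$3865.60

Mon: 06:50–17:23 = 10 h 33 min
Tue: 07:52–17:53 = 10 h 1 min
Wed: 06:27–18:26 = 11 h 59 min
Thu: 05:47–15:34 = 9 h 47 min
Fri: 06:41–15:34 = 8 h 53 min
Sat: 09:55–20:58 = 11 h 3 min
Total worked: 62 h 16 min = 3736 min.
Regular 44 h 0 min = 2640 min at $48.00/h; overtime 18 h 16 min = 1096 min at $96.00/h.
Pay = (2640 × $48.00 + 1096 × $96.00) ÷ 60 = $3865.60.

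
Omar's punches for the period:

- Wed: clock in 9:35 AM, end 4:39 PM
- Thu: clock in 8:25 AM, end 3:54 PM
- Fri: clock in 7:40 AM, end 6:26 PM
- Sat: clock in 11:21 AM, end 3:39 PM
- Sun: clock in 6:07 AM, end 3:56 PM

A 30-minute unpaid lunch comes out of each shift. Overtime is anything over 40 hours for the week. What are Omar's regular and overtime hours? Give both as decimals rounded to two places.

Wed: 9:35 AM–4:39 PM = 7 h 4 min; less 30 min break → 6 h 34 min
Thu: 8:25 AM–3:54 PM = 7 h 29 min; less 30 min break → 6 h 59 min
Fri: 7:40 AM–6:26 PM = 10 h 46 min; less 30 min break → 10 h 16 min
Sat: 11:21 AM–3:39 PM = 4 h 18 min; less 30 min break → 3 h 48 min
Sun: 6:07 AM–3:56 PM = 9 h 49 min; less 30 min break → 9 h 19 min
Total worked: 36 h 56 min = 36.93 h.
Threshold 40 h → overtime 0 h 0 min, regular 36 h 56 min.

Regular 36.93 hours, overtime 0.00 hours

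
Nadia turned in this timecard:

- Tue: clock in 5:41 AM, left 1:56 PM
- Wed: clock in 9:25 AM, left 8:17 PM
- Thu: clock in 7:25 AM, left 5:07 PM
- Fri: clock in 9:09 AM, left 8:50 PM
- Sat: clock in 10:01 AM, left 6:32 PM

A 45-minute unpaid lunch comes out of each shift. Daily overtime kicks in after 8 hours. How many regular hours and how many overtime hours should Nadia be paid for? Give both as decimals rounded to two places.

Regular 39.27 hours, overtime 6.00 hours

Tue: 5:41 AM–1:56 PM = 8 h 15 min; less 45 min break → 7 h 30 min
Wed: 9:25 AM–8:17 PM = 10 h 52 min; less 45 min break → 10 h 7 min
Thu: 7:25 AM–5:07 PM = 9 h 42 min; less 45 min break → 8 h 57 min
Fri: 9:09 AM–8:50 PM = 11 h 41 min; less 45 min break → 10 h 56 min
Sat: 10:01 AM–6:32 PM = 8 h 31 min; less 45 min break → 7 h 46 min
Tue reg 7 h 30 min / OT 0 h 0 min; Wed reg 8 h 0 min / OT 2 h 7 min; Thu reg 8 h 0 min / OT 0 h 57 min; Fri reg 8 h 0 min / OT 2 h 56 min; Sat reg 7 h 46 min / OT 0 h 0 min.
Totals: regular 39 h 16 min, overtime 6 h 0 min.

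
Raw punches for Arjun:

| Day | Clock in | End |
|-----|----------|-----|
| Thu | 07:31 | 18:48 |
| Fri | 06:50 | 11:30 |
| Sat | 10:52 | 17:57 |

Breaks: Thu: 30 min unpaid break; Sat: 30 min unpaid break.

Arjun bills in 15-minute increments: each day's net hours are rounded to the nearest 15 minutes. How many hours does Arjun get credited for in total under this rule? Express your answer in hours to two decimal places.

22.00 hours

Thu: 07:31–18:48 = 11 h 17 min − 30 min = 10 h 47 min → rounds to 10 h 45 min
Fri: 06:50–11:30 = 4 h 40 min → rounds to 4 h 45 min
Sat: 10:52–17:57 = 7 h 5 min − 30 min = 6 h 35 min → rounds to 6 h 30 min
Total credited: 22 h 0 min.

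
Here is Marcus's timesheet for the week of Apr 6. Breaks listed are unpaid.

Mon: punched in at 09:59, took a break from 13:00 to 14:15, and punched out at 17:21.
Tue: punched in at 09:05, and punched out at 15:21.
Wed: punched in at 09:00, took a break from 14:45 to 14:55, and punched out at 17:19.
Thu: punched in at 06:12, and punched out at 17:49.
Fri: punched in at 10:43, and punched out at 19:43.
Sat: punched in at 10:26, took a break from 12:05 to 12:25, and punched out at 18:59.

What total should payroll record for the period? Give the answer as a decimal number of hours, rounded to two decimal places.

Mon: 09:59–17:21 = 7 h 22 min; less 75 min break → 6 h 7 min
Tue: 09:05–15:21 = 6 h 16 min
Wed: 09:00–17:19 = 8 h 19 min; less 10 min break → 8 h 9 min
Thu: 06:12–17:49 = 11 h 37 min
Fri: 10:43–19:43 = 9 h 0 min
Sat: 10:26–18:59 = 8 h 33 min; less 20 min break → 8 h 13 min
Total: 6 h 7 min + 6 h 16 min + 8 h 9 min + 11 h 37 min + 9 h 0 min + 8 h 13 min = 49 h 22 min.

49.37 hours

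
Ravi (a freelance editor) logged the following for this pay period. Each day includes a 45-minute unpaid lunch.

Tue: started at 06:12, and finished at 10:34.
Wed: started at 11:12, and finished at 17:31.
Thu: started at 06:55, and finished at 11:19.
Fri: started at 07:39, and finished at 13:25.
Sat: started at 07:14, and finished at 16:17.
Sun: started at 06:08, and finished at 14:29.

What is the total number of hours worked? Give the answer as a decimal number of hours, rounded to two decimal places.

33.75 hours

Tue: 06:12–10:34 = 4 h 22 min; less 45 min break → 3 h 37 min
Wed: 11:12–17:31 = 6 h 19 min; less 45 min break → 5 h 34 min
Thu: 06:55–11:19 = 4 h 24 min; less 45 min break → 3 h 39 min
Fri: 07:39–13:25 = 5 h 46 min; less 45 min break → 5 h 1 min
Sat: 07:14–16:17 = 9 h 3 min; less 45 min break → 8 h 18 min
Sun: 06:08–14:29 = 8 h 21 min; less 45 min break → 7 h 36 min
Total: 3 h 37 min + 5 h 34 min + 3 h 39 min + 5 h 1 min + 8 h 18 min + 7 h 36 min = 33 h 45 min.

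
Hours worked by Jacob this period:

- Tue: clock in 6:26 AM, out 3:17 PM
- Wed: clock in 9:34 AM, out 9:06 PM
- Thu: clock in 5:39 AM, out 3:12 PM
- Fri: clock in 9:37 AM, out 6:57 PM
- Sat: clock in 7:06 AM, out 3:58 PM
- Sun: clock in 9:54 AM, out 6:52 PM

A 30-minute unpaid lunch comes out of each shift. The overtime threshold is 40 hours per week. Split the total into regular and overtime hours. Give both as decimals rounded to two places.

Tue: 6:26 AM–3:17 PM = 8 h 51 min; less 30 min break → 8 h 21 min
Wed: 9:34 AM–9:06 PM = 11 h 32 min; less 30 min break → 11 h 2 min
Thu: 5:39 AM–3:12 PM = 9 h 33 min; less 30 min break → 9 h 3 min
Fri: 9:37 AM–6:57 PM = 9 h 20 min; less 30 min break → 8 h 50 min
Sat: 7:06 AM–3:58 PM = 8 h 52 min; less 30 min break → 8 h 22 min
Sun: 9:54 AM–6:52 PM = 8 h 58 min; less 30 min break → 8 h 28 min
Total worked: 54 h 6 min = 54.10 h.
Threshold 40 h → overtime 14 h 6 min, regular 40 h 0 min.

Regular 40.00 hours, overtime 14.10 hours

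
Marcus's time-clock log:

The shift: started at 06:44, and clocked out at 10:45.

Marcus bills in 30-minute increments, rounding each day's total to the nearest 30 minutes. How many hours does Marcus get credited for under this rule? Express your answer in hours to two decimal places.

4.00 hours

The shift: 06:44–10:45 = 4 h 1 min → rounds to 4 h 0 min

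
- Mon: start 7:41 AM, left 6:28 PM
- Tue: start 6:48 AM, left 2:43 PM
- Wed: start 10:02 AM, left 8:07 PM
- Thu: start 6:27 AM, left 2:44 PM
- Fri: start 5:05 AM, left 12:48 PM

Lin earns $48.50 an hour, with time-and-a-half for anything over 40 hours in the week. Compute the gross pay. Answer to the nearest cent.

Mon: 7:41 AM–6:28 PM = 10 h 47 min
Tue: 6:48 AM–2:43 PM = 7 h 55 min
Wed: 10:02 AM–8:07 PM = 10 h 5 min
Thu: 6:27 AM–2:44 PM = 8 h 17 min
Fri: 5:05 AM–12:48 PM = 7 h 43 min
Total worked: 44 h 47 min = 2687 min.
Regular 40 h 0 min = 2400 min at $48.50/h; overtime 4 h 47 min = 287 min at $72.75/h.
Pay = (2400 × $48.50 + 287 × $72.75) ÷ 60 = $2287.99.

$2287.99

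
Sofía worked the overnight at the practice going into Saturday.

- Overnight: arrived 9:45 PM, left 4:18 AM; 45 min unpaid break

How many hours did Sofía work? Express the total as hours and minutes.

Overnight: 9:45 PM → midnight = 2 h 15 min; midnight → 4:18 AM = 4 h 18 min; span 6 h 33 min; less 45 min break → 5 h 48 min

5 h 48 min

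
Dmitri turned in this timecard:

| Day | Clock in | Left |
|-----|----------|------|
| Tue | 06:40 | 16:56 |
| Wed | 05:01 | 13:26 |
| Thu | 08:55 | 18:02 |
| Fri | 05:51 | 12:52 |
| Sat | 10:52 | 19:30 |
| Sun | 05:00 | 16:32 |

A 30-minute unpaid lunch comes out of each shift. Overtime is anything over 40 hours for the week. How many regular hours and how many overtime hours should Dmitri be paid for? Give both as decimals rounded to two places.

Tue: 06:40–16:56 = 10 h 16 min; less 30 min break → 9 h 46 min
Wed: 05:01–13:26 = 8 h 25 min; less 30 min break → 7 h 55 min
Thu: 08:55–18:02 = 9 h 7 min; less 30 min break → 8 h 37 min
Fri: 05:51–12:52 = 7 h 1 min; less 30 min break → 6 h 31 min
Sat: 10:52–19:30 = 8 h 38 min; less 30 min break → 8 h 8 min
Sun: 05:00–16:32 = 11 h 32 min; less 30 min break → 11 h 2 min
Total worked: 51 h 59 min = 51.98 h.
Threshold 40 h → overtime 11 h 59 min, regular 40 h 0 min.

Regular 40.00 hours, overtime 11.98 hours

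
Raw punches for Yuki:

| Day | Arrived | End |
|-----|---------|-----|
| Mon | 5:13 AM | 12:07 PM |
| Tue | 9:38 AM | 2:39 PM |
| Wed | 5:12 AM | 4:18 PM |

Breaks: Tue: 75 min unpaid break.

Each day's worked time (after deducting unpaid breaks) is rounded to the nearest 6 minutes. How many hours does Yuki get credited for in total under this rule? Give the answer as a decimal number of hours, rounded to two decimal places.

Mon: 5:13 AM–12:07 PM = 6 h 54 min → rounds to 6 h 54 min
Tue: 9:38 AM–2:39 PM = 5 h 1 min − 75 min = 3 h 46 min → rounds to 3 h 48 min
Wed: 5:12 AM–4:18 PM = 11 h 6 min → rounds to 11 h 6 min
Total credited: 21 h 48 min.

21.80 hours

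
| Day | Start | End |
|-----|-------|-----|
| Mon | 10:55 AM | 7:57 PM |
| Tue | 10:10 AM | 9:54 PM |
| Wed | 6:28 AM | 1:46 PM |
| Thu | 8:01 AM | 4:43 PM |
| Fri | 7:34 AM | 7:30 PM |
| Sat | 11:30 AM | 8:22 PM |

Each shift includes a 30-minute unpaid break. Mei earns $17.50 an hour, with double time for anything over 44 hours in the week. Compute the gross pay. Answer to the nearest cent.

Mon: 10:55 AM–7:57 PM = 9 h 2 min; less 30 min break → 8 h 32 min
Tue: 10:10 AM–9:54 PM = 11 h 44 min; less 30 min break → 11 h 14 min
Wed: 6:28 AM–1:46 PM = 7 h 18 min; less 30 min break → 6 h 48 min
Thu: 8:01 AM–4:43 PM = 8 h 42 min; less 30 min break → 8 h 12 min
Fri: 7:34 AM–7:30 PM = 11 h 56 min; less 30 min break → 11 h 26 min
Sat: 11:30 AM–8:22 PM = 8 h 52 min; less 30 min break → 8 h 22 min
Total worked: 54 h 34 min = 3274 min.
Regular 44 h 0 min = 2640 min at $17.50/h; overtime 10 h 34 min = 634 min at $35.00/h.
Pay = (2640 × $17.50 + 634 × $35.00) ÷ 60 = $1139.83.

$1139.83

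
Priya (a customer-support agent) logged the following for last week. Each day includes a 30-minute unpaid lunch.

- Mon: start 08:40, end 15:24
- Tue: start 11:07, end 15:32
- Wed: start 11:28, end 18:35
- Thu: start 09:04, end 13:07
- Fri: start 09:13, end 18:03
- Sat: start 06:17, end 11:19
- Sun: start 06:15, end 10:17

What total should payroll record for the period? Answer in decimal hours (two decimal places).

36.72 hours

Mon: 08:40–15:24 = 6 h 44 min; less 30 min break → 6 h 14 min
Tue: 11:07–15:32 = 4 h 25 min; less 30 min break → 3 h 55 min
Wed: 11:28–18:35 = 7 h 7 min; less 30 min break → 6 h 37 min
Thu: 09:04–13:07 = 4 h 3 min; less 30 min break → 3 h 33 min
Fri: 09:13–18:03 = 8 h 50 min; less 30 min break → 8 h 20 min
Sat: 06:17–11:19 = 5 h 2 min; less 30 min break → 4 h 32 min
Sun: 06:15–10:17 = 4 h 2 min; less 30 min break → 3 h 32 min
Total: 6 h 14 min + 3 h 55 min + 6 h 37 min + 3 h 33 min + 8 h 20 min + 4 h 32 min + 3 h 32 min = 36 h 43 min.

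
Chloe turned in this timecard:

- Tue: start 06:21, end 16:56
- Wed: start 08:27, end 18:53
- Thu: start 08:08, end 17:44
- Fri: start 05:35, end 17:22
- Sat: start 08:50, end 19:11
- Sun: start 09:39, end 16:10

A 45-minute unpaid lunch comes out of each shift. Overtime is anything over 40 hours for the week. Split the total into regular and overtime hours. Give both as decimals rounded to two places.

Tue: 06:21–16:56 = 10 h 35 min; less 45 min break → 9 h 50 min
Wed: 08:27–18:53 = 10 h 26 min; less 45 min break → 9 h 41 min
Thu: 08:08–17:44 = 9 h 36 min; less 45 min break → 8 h 51 min
Fri: 05:35–17:22 = 11 h 47 min; less 45 min break → 11 h 2 min
Sat: 08:50–19:11 = 10 h 21 min; less 45 min break → 9 h 36 min
Sun: 09:39–16:10 = 6 h 31 min; less 45 min break → 5 h 46 min
Total worked: 54 h 46 min = 54.77 h.
Threshold 40 h → overtime 14 h 46 min, regular 40 h 0 min.

Regular 40.00 hours, overtime 14.77 hours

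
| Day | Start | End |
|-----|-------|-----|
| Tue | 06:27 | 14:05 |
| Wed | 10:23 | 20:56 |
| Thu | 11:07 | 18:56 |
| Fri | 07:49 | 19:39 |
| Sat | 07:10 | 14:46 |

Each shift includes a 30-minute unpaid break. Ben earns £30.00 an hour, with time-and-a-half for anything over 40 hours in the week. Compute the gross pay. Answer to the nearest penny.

£1332.00

Tue: 06:27–14:05 = 7 h 38 min; less 30 min break → 7 h 8 min
Wed: 10:23–20:56 = 10 h 33 min; less 30 min break → 10 h 3 min
Thu: 11:07–18:56 = 7 h 49 min; less 30 min break → 7 h 19 min
Fri: 07:49–19:39 = 11 h 50 min; less 30 min break → 11 h 20 min
Sat: 07:10–14:46 = 7 h 36 min; less 30 min break → 7 h 6 min
Total worked: 42 h 56 min = 2576 min.
Regular 40 h 0 min = 2400 min at £30.00/h; overtime 2 h 56 min = 176 min at £45.00/h.
Pay = (2400 × £30.00 + 176 × £45.00) ÷ 60 = £1332.00.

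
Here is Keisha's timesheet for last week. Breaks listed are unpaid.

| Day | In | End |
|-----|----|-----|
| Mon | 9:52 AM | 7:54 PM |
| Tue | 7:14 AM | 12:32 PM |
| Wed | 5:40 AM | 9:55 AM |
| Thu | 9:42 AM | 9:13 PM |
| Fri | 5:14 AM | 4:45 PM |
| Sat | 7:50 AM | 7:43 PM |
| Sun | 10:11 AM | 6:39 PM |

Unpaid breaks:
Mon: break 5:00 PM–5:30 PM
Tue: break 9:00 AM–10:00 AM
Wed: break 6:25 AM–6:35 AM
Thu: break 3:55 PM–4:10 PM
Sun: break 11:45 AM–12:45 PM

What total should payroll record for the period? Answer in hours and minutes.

60 h 3 min

Mon: 9:52 AM–7:54 PM = 10 h 2 min; less 30 min break → 9 h 32 min
Tue: 7:14 AM–12:32 PM = 5 h 18 min; less 60 min break → 4 h 18 min
Wed: 5:40 AM–9:55 AM = 4 h 15 min; less 10 min break → 4 h 5 min
Thu: 9:42 AM–9:13 PM = 11 h 31 min; less 15 min break → 11 h 16 min
Fri: 5:14 AM–4:45 PM = 11 h 31 min
Sat: 7:50 AM–7:43 PM = 11 h 53 min
Sun: 10:11 AM–6:39 PM = 8 h 28 min; less 60 min break → 7 h 28 min
Total: 9 h 32 min + 4 h 18 min + 4 h 5 min + 11 h 16 min + 11 h 31 min + 11 h 53 min + 7 h 28 min = 60 h 3 min.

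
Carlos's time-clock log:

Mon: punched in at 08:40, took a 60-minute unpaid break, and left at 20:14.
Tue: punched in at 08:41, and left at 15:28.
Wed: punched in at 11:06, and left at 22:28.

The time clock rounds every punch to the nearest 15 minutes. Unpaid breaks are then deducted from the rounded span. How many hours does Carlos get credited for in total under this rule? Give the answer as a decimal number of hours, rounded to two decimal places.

28.75 hours

Mon: in 08:40→08:45, out 20:14→20:15; 11 h 30 min − 60 min = 10 h 30 min
Tue: in 08:41→08:45, out 15:28→15:30; 6 h 45 min
Wed: in 11:06→11:00, out 22:28→22:30; 11 h 30 min
Total credited: 28 h 45 min.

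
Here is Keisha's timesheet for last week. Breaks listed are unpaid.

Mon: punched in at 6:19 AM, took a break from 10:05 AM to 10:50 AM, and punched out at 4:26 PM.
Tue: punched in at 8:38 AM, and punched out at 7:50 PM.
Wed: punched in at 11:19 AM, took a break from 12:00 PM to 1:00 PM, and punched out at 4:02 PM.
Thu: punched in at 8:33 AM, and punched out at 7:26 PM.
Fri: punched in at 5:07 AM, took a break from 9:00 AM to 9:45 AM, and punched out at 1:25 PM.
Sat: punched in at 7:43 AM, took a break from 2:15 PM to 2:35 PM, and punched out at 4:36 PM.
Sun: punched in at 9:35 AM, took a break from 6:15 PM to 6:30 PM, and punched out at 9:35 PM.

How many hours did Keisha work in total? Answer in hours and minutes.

Mon: 6:19 AM–4:26 PM = 10 h 7 min; less 45 min break → 9 h 22 min
Tue: 8:38 AM–7:50 PM = 11 h 12 min
Wed: 11:19 AM–4:02 PM = 4 h 43 min; less 60 min break → 3 h 43 min
Thu: 8:33 AM–7:26 PM = 10 h 53 min
Fri: 5:07 AM–1:25 PM = 8 h 18 min; less 45 min break → 7 h 33 min
Sat: 7:43 AM–4:36 PM = 8 h 53 min; less 20 min break → 8 h 33 min
Sun: 9:35 AM–9:35 PM = 12 h 0 min; less 15 min break → 11 h 45 min
Total: 9 h 22 min + 11 h 12 min + 3 h 43 min + 10 h 53 min + 7 h 33 min + 8 h 33 min + 11 h 45 min = 63 h 1 min.

63 h 1 min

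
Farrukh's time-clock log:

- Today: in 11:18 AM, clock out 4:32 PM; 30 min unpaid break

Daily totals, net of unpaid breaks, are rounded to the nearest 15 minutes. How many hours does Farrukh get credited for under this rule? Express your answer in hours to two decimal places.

Today: 11:18 AM–4:32 PM = 5 h 14 min − 30 min = 4 h 44 min → rounds to 4 h 45 min

4.75 hours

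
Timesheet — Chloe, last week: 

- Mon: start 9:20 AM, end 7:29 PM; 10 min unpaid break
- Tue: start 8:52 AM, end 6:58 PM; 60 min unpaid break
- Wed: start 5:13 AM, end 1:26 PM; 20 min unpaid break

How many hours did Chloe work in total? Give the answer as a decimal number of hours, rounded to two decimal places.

26.97 hours

Mon: 9:20 AM–7:29 PM = 10 h 9 min; less 10 min break → 9 h 59 min
Tue: 8:52 AM–6:58 PM = 10 h 6 min; less 60 min break → 9 h 6 min
Wed: 5:13 AM–1:26 PM = 8 h 13 min; less 20 min break → 7 h 53 min
Total: 9 h 59 min + 9 h 6 min + 7 h 53 min = 26 h 58 min.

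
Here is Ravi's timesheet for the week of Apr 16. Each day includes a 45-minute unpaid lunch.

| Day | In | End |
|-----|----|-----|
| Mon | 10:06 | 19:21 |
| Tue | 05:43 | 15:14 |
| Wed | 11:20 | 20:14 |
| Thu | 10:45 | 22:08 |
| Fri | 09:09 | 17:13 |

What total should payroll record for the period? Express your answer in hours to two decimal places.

Mon: 10:06–19:21 = 9 h 15 min; less 45 min break → 8 h 30 min
Tue: 05:43–15:14 = 9 h 31 min; less 45 min break → 8 h 46 min
Wed: 11:20–20:14 = 8 h 54 min; less 45 min break → 8 h 9 min
Thu: 10:45–22:08 = 11 h 23 min; less 45 min break → 10 h 38 min
Fri: 09:09–17:13 = 8 h 4 min; less 45 min break → 7 h 19 min
Total: 8 h 30 min + 8 h 46 min + 8 h 9 min + 10 h 38 min + 7 h 19 min = 43 h 22 min.

43.37 hours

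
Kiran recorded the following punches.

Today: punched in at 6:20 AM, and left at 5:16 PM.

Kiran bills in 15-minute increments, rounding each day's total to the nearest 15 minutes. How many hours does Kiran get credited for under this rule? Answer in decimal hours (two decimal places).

11.00 hours

Today: 6:20 AM–5:16 PM = 10 h 56 min → rounds to 11 h 0 min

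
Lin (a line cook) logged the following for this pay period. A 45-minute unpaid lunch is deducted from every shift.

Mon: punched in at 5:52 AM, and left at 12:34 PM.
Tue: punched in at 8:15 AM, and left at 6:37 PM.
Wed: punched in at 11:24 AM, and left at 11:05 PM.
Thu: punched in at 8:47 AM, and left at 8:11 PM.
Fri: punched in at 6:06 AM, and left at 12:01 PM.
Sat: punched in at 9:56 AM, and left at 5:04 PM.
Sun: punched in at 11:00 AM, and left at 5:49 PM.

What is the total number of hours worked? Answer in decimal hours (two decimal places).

Mon: 5:52 AM–12:34 PM = 6 h 42 min; less 45 min break → 5 h 57 min
Tue: 8:15 AM–6:37 PM = 10 h 22 min; less 45 min break → 9 h 37 min
Wed: 11:24 AM–11:05 PM = 11 h 41 min; less 45 min break → 10 h 56 min
Thu: 8:47 AM–8:11 PM = 11 h 24 min; less 45 min break → 10 h 39 min
Fri: 6:06 AM–12:01 PM = 5 h 55 min; less 45 min break → 5 h 10 min
Sat: 9:56 AM–5:04 PM = 7 h 8 min; less 45 min break → 6 h 23 min
Sun: 11:00 AM–5:49 PM = 6 h 49 min; less 45 min break → 6 h 4 min
Total: 5 h 57 min + 9 h 37 min + 10 h 56 min + 10 h 39 min + 5 h 10 min + 6 h 23 min + 6 h 4 min = 54 h 46 min.

54.77 hours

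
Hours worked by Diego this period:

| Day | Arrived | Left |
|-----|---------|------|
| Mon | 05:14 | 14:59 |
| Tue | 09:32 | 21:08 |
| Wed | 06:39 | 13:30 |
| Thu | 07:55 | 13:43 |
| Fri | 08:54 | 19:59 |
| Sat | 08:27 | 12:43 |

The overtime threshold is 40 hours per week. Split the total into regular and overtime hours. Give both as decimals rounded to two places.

Regular 40.00 hours, overtime 9.35 hours

Mon: 05:14–14:59 = 9 h 45 min
Tue: 09:32–21:08 = 11 h 36 min
Wed: 06:39–13:30 = 6 h 51 min
Thu: 07:55–13:43 = 5 h 48 min
Fri: 08:54–19:59 = 11 h 5 min
Sat: 08:27–12:43 = 4 h 16 min
Total worked: 49 h 21 min = 49.35 h.
Threshold 40 h → overtime 9 h 21 min, regular 40 h 0 min.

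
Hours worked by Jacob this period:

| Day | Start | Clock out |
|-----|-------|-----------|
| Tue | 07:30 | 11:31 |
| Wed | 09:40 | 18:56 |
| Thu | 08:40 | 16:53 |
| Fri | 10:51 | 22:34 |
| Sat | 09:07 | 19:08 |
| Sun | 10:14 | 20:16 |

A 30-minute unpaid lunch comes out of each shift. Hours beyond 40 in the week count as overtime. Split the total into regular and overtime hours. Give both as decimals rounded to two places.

Tue: 07:30–11:31 = 4 h 1 min; less 30 min break → 3 h 31 min
Wed: 09:40–18:56 = 9 h 16 min; less 30 min break → 8 h 46 min
Thu: 08:40–16:53 = 8 h 13 min; less 30 min break → 7 h 43 min
Fri: 10:51–22:34 = 11 h 43 min; less 30 min break → 11 h 13 min
Sat: 09:07–19:08 = 10 h 1 min; less 30 min break → 9 h 31 min
Sun: 10:14–20:16 = 10 h 2 min; less 30 min break → 9 h 32 min
Total worked: 50 h 16 min = 50.27 h.
Threshold 40 h → overtime 10 h 16 min, regular 40 h 0 min.

Regular 40.00 hours, overtime 10.27 hours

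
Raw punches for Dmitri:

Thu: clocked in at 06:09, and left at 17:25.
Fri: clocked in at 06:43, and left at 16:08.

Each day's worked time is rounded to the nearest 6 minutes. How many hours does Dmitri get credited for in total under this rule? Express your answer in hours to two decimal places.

Thu: 06:09–17:25 = 11 h 16 min → rounds to 11 h 18 min
Fri: 06:43–16:08 = 9 h 25 min → rounds to 9 h 24 min
Total credited: 20 h 42 min.

20.70 hours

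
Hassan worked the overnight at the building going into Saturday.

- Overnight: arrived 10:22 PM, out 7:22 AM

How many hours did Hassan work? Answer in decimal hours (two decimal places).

Overnight: 10:22 PM → midnight = 1 h 38 min; midnight → 7:22 AM = 7 h 22 min; span 9 h 0 min

9.00 hours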